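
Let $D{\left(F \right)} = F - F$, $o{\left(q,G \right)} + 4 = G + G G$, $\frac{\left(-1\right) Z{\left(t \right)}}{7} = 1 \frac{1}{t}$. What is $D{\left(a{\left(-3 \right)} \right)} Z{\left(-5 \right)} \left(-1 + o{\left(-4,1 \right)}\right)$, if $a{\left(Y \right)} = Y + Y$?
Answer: $0$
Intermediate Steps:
$Z{\left(t \right)} = - \frac{7}{t}$ ($Z{\left(t \right)} = - 7 \cdot 1 \frac{1}{t} = - \frac{7}{t}$)
$o{\left(q,G \right)} = -4 + G + G^{2}$ ($o{\left(q,G \right)} = -4 + \left(G + G G\right) = -4 + \left(G + G^{2}\right) = -4 + G + G^{2}$)
$a{\left(Y \right)} = 2 Y$
$D{\left(F \right)} = 0$
$D{\left(a{\left(-3 \right)} \right)} Z{\left(-5 \right)} \left(-1 + o{\left(-4,1 \right)}\right) = 0 \left(- \frac{7}{-5}\right) \left(-1 + \left(-4 + 1 + 1^{2}\right)\right) = 0 \left(\left(-7\right) \left(- \frac{1}{5}\right)\right) \left(-1 + \left(-4 + 1 + 1\right)\right) = 0 \cdot \frac{7}{5} \left(-1 - 2\right) = 0 \left(-3\right) = 0$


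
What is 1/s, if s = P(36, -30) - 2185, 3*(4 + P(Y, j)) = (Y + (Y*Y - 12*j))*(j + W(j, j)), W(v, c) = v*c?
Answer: 1/488491 ≈ 2.0471e-6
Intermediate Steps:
W(v, c) = c*v
P(Y, j) = -4 + (j + j²)*(Y + Y² - 12*j)/3 (P(Y, j) = -4 + ((Y + (Y*Y - 12*j))*(j + j*j))/3 = -4 + ((Y + (Y² - 12*j))*(j + j²))/3 = -4 + ((Y + Y² - 12*j)*(j + j²))/3 = -4 + ((j + j²)*(Y + Y² - 12*j))/3 = -4 + (j + j²)*(Y + Y² - 12*j)/3)
s = 488491 (s = (-4 - 4*(-30)² - 4*(-30)³ + (⅓)*36*(-30) + (⅓)*36*(-30)² + (⅓)*(-30)*36² + (⅓)*36²*(-30)²) - 2185 = (-4 - 4*900 - 4*(-27000) - 360 + (⅓)*36*900 + (⅓)*(-30)*1296 + (⅓)*1296*900) - 2185 = (-4 - 3600 + 108000 - 360 + 10800 - 12960 + 388800) - 2185 = 490676 - 2185 = 488491)
1/s = 1/488491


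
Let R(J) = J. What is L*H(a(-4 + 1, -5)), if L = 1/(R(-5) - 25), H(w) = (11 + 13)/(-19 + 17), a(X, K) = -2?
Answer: ⅖ ≈ 0.40000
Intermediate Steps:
H(w) = -12 (H(w) = 24/(-2) = 24*(-½) = -12)
L = -1/30 (L = 1/(-5 - 25) = 1/(-30) = -1/30 ≈ -0.033333)
L*H(a(-4 + 1, -5)) = -1/30*(-12) = ⅖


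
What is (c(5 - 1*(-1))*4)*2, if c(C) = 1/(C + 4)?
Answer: 4/5 ≈ 0.80000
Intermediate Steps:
c(C) = 1/(4 + C)
(c(5 - 1*(-1))*4)*2 = (4/(4 + (5 - 1*(-1))))*2 = (4/(4 + (5 + 1)))*2 = (4/(4 + 6))*2 = (4/10)*2 = ((1/10)*4)*2 = (2/5)*2 = 4/5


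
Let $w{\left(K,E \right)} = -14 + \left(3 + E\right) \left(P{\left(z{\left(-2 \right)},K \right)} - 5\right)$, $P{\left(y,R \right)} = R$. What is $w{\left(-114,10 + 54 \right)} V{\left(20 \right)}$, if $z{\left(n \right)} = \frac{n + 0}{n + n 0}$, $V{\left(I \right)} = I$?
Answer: $-159740$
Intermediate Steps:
$z{\left(n \right)} = 1$ ($z{\left(n \right)} = \frac{n}{n + 0} = \frac{n}{n} = 1$)
$w{\left(K,E \right)} = -14 + \left(-5 + K\right) \left(3 + E\right)$ ($w{\left(K,E \right)} = -14 + \left(3 + E\right) \left(K - 5\right) = -14 + \left(3 + E\right) \left(-5 + K\right) = -14 + \left(-5 + K\right) \left(3 + E\right)$)
$w{\left(-114,10 + 54 \right)} V{\left(20 \right)} = \left(-29 - 5 \left(10 + 54\right) + 3 \left(-114\right) + \left(10 + 54\right) \left(-114\right)\right) 20 = \left(-29 - 320 - 342 + 64 \left(-114\right)\right) 20 = \left(-29 - 320 - 342 - 7296\right) 20 = \left(-7987\right) 20 = -159740$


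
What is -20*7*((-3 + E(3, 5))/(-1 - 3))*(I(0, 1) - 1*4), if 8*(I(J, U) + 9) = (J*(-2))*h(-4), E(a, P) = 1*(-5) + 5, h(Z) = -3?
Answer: 1365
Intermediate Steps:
E(a, P) = 0 (E(a, P) = -5 + 5 = 0)
I(J, U) = -9 + 3*J/4 (I(J, U) = -9 + ((J*(-2))*(-3))/8 = -9 + (-2*J*(-3))/8 = -9 + (6*J)/8 = -9 + 3*J/4)
-20*7*((-3 + E(3, 5))/(-1 - 3))*(I(0, 1) - 1*4) = -20*7*((-3 + 0)/(-1 - 3))*((-9 + (¾)*0) - 1*4) = -20*7*(-3/(-4))*((-9 + 0) - 4) = -20*7*(-3*(-¼))*(-9 - 4) = -20*7*(¾)*(-13) = -105*(-13) = -20*(-273/4) = 1365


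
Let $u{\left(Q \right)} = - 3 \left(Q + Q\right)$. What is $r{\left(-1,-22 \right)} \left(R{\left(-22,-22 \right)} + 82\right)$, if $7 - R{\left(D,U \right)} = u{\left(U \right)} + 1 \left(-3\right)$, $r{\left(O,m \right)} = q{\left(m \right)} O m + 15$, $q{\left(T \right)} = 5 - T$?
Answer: $-24360$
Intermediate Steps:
$u{\left(Q \right)} = - 6 Q$ ($u{\left(Q \right)} = - 3 \cdot 2 Q = - 6 Q$)
$r{\left(O,m \right)} = 15 + O m \left(5 - m\right)$ ($r{\left(O,m \right)} = \left(5 - m\right) O m + 15 = O \left(5 - m\right) m + 15 = O m \left(5 - m\right) + 15 = 15 + O m \left(5 - m\right)$)
$R{\left(D,U \right)} = 10 + 6 U$ ($R{\left(D,U \right)} = 7 - \left(- 6 U + 1 \left(-3\right)\right) = 7 - \left(- 6 U - 3\right) = 7 - \left(-3 - 6 U\right) = 7 + \left(3 + 6 U\right) = 10 + 6 U$)
$r{\left(-1,-22 \right)} \left(R{\left(-22,-22 \right)} + 82\right) = \left(15 - \left(-1\right) \left(-22\right) \left(-5 - 22\right)\right) \left(\left(10 + 6 \left(-22\right)\right) + 82\right) = \left(15 - \left(-1\right) \left(-22\right) \left(-27\right)\right) \left(\left(10 - 132\right) + 82\right) = \left(15 + 594\right) \left(-122 + 82\right) = 609 \left(-40\right) = -24360$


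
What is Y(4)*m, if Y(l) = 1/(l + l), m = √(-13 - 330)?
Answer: 7*I*√7/8 ≈ 2.315*I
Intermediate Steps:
m = 7*I*√7 (m = √(-343) = 7*I*√7 ≈ 18.52*I)
Y(l) = 1/(2*l)
Y(4)*m = ((½)/4)*(7*I*√7) = ((½)*(¼))*(7*I*√7) = (7*I*√7)/8 = 7*I*√7/8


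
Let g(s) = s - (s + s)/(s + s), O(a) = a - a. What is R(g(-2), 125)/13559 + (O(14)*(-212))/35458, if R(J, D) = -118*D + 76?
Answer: -14674/13559 ≈ -1.0822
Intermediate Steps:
O(a) = 0
g(s) = -1 + s (g(s) = s - 2*s/(2*s) = s - 2*s*1/(2*s) = s - 1*1 = s - 1 = -1 + s)
R(J, D) = 76 - 118*D
R(g(-2), 125)/13559 + (O(14)*(-212))/35458 = (76 - 118*125)/13559 + (0*(-212))/35458 = (76 - 14750)*(1/13559) + 0*(1/35458) = -14674*1/13559 + 0 = -14674/13559 + 0 = -14674/13559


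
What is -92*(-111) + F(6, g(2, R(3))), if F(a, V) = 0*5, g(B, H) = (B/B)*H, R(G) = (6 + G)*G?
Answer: 10212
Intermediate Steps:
R(G) = G*(6 + G)
g(B, H) = H (g(B, H) = 1*H = H)
F(a, V) = 0
-92*(-111) + F(6, g(2, R(3))) = -92*(-111) + 0 = 10212 + 0 = 10212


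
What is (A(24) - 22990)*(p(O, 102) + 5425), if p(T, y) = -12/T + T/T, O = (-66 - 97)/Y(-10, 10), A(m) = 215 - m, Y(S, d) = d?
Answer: -20167037842/163 ≈ -1.2372e+8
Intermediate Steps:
O = -163/10 (O = (-66 - 97)/10 = -163*⅒ = -163/10 ≈ -16.300)
p(T, y) = 1 - 12/T (p(T, y) = -12/T + 1 = 1 - 12/T)
(A(24) - 22990)*(p(O, 102) + 5425) = ((215 - 1*24) - 22990)*((-12 - 163/10)/(-163/10) + 5425) = ((215 - 24) - 22990)*(-10/163*(-283/10) + 5425) = (191 - 22990)*(283/163 + 5425) = -22799*884558/163 = -20167037842/163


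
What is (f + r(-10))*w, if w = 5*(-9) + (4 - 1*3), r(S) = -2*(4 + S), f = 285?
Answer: -13068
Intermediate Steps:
r(S) = -8 - 2*S
w = -44 (w = -45 + (4 - 3) = -45 + 1 = -44)
(f + r(-10))*w = (285 + (-8 - 2*(-10)))*(-44) = (285 + (-8 + 20))*(-44) = (285 + 12)*(-44) = 297*(-44) = -13068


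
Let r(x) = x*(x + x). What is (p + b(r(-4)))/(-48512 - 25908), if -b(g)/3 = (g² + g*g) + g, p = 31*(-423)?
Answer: 19353/74420 ≈ 0.26005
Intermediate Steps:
r(x) = 2*x² (r(x) = x*(2*x) = 2*x²)
p = -13113
b(g) = -6*g² - 3*g (b(g) = -3*((g² + g*g) + g) = -3*((g² + g²) + g) = -3*(2*g² + g) = -3*(g + 2*g²) = -6*g² - 3*g)
(p + b(r(-4)))/(-48512 - 25908) = (-13113 - 3*2*(-4)²*(1 + 2*(2*(-4)²)))/(-48512 - 25908) = (-13113 - 3*2*16*(1 + 2*(2*16)))/(-74420) = (-13113 - 3*32*(1 + 2*32))*(-1/74420) = (-13113 - 3*32*(1 + 64))*(-1/74420) = (-13113 - 3*32*65)*(-1/74420) = (-13113 - 6240)*(-1/74420) = -19353*(-1/74420) = 19353/74420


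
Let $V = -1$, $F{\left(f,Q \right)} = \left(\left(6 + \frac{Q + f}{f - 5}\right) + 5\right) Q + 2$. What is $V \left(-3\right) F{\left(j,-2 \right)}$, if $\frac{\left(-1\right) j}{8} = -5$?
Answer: $- \frac{2328}{35} \approx -66.514$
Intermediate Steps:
$j = 40$ ($j = \left(-8\right) \left(-5\right) = 40$)
$F{\left(f,Q \right)} = 2 + Q \left(11 + \frac{Q + f}{-5 + f}\right)$ ($F{\left(f,Q \right)} = \left(\left(6 + \frac{Q + f}{-5 + f}\right) + 5\right) Q + 2 = \left(11 + \frac{Q + f}{-5 + f}\right) Q + 2 = Q \left(11 + \frac{Q + f}{-5 + f}\right) + 2 = 2 + Q \left(11 + \frac{Q + f}{-5 + f}\right)$)
$V \left(-3\right) F{\left(j,-2 \right)} = \left(-1\right) \left(-3\right) \frac{-10 + \left(-2\right)^{2} - -110 + 2 \cdot 40 + 12 \left(-2\right) 40}{-5 + 40} = 3 \frac{-10 + 4 + 110 + 80 - 960}{35} = 3 \cdot \frac{1}{35} \left(-776\right) = 3 \left(- \frac{776}{35}\right) = - \frac{2328}{35}$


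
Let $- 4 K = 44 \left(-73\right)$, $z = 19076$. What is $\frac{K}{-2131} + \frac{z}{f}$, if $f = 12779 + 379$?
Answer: $\frac{15042541}{14019849} \approx 1.0729$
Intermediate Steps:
$K = 803$ ($K = - \frac{44 \left(-73\right)}{4} = \left(- \frac{1}{4}\right) \left(-3212\right) = 803$)
$f = 13158$
$\frac{K}{-2131} + \frac{z}{f} = \frac{803}{-2131} + \frac{19076}{13158} = 803 \left(- \frac{1}{2131}\right) + 19076 \cdot \frac{1}{13158} = - \frac{803}{2131} + \frac{9538}{6579} = \frac{15042541}{14019849}$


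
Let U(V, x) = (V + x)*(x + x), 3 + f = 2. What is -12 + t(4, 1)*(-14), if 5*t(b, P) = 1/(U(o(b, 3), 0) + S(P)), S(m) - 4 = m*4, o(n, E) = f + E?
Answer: -247/20 ≈ -12.350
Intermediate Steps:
f = -1 (f = -3 + 2 = -1)
o(n, E) = -1 + E
S(m) = 4 + 4*m (S(m) = 4 + m*4 = 4 + 4*m)
U(V, x) = 2*x*(V + x) (U(V, x) = (V + x)*(2*x) = 2*x*(V + x))
t(b, P) = 1/(5*(4 + 4*P)) (t(b, P) = 1/(5*(2*0*((-1 + 3) + 0) + (4 + 4*P))) = 1/(5*(2*0*(2 + 0) + (4 + 4*P))) = 1/(5*(2*0*2 + (4 + 4*P))) = 1/(5*(0 + (4 + 4*P))) = 1/(5*(4 + 4*P)))
-12 + t(4, 1)*(-14) = -12 + (1/(20*(1 + 1)))*(-14) = -12 + ((1/20)/2)*(-14) = -12 + ((1/20)*(1/2))*(-14) = -12 + (1/40)*(-14) = -12 - 7/20 = -247/20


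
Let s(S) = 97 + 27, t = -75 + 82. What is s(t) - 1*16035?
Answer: -15911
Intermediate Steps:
t = 7
s(S) = 124
s(t) - 1*16035 = 124 - 1*16035 = 124 - 16035 = -15911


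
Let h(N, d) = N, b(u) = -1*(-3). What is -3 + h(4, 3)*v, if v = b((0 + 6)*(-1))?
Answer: 9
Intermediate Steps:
b(u) = 3
v = 3
-3 + h(4, 3)*v = -3 + 4*3 = -3 + 12 = 9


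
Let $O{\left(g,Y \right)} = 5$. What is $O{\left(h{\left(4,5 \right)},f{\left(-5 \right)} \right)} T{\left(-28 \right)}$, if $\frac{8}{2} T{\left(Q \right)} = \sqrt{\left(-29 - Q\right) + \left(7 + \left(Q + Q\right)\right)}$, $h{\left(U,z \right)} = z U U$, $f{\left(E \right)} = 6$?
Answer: $\frac{25 i \sqrt{2}}{4} \approx 8.8388 i$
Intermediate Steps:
$h{\left(U,z \right)} = z U^{2}$ ($h{\left(U,z \right)} = U z U = z U^{2}$)
$T{\left(Q \right)} = \frac{\sqrt{-22 + Q}}{4}$ ($T{\left(Q \right)} = \frac{\sqrt{\left(-29 - Q\right) + \left(7 + \left(Q + Q\right)\right)}}{4} = \frac{\sqrt{\left(-29 - Q\right) + \left(7 + 2 Q\right)}}{4} = \frac{\sqrt{-22 + Q}}{4}$)
$O{\left(h{\left(4,5 \right)},f{\left(-5 \right)} \right)} T{\left(-28 \right)} = 5 \frac{\sqrt{-22 - 28}}{4} = 5 \frac{\sqrt{-50}}{4} = 5 \frac{5 i \sqrt{2}}{4} = \frac{25 i \sqrt{2}}{4}$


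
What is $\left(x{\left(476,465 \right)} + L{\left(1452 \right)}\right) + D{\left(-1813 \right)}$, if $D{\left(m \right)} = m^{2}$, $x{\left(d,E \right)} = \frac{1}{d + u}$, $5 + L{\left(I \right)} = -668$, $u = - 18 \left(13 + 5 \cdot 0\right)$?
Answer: $\frac{795283633}{242} \approx 3.2863 \cdot 10^{6}$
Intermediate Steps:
$u = -234$ ($u = - 18 \left(13 + 0\right) = \left(-18\right) 13 = -234$)
$L{\left(I \right)} = -673$ ($L{\left(I \right)} = -5 - 668 = -673$)
$x{\left(d,E \right)} = \frac{1}{-234 + d}$ ($x{\left(d,E \right)} = \frac{1}{d - 234} = \frac{1}{-234 + d}$)
$\left(x{\left(476,465 \right)} + L{\left(1452 \right)}\right) + D{\left(-1813 \right)} = \left(\frac{1}{-234 + 476} - 673\right) + \left(-1813\right)^{2} = \left(\frac{1}{242} - 673\right) + 3286969 = - \frac{162865}{242} + 3286969 = \frac{795283633}{242}$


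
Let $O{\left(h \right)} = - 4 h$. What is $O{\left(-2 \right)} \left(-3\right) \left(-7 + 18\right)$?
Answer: $-264$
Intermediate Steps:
$O{\left(-2 \right)} \left(-3\right) \left(-7 + 18\right) = \left(-4\right) \left(-2\right) \left(-3\right) \left(-7 + 18\right) = 8 \left(-3\right) 11 = \left(-24\right) 11 = -264$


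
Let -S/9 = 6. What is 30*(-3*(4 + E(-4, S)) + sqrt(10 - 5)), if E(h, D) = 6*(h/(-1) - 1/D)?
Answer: -2530 + 30*sqrt(5) ≈ -2462.9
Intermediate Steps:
S = -54 (S = -9*6 = -54)
E(h, D) = -6*h - 6/D (E(h, D) = 6*(h*(-1) - 1/D) = 6*(-h - 1/D) = -6*h - 6/D)
30*(-3*(4 + E(-4, S)) + sqrt(10 - 5)) = 30*(-3*(4 + (-6*(-4) - 6/(-54))) + sqrt(10 - 5)) = 30*(-3*(4 + (24 - 6*(-1/54))) + sqrt(5)) = 30*(-3*(4 + (24 + 1/9)) + sqrt(5)) = 30*(-3*(4 + 217/9) + sqrt(5)) = 30*(-3*253/9 + sqrt(5)) = 30*(-253/3 + sqrt(5)) = -2530 + 30*sqrt(5)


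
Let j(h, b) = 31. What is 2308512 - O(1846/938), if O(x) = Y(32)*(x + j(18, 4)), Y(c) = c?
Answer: 1082197344/469 ≈ 2.3075e+6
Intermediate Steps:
O(x) = 992 + 32*x (O(x) = 32*(x + 31) = 32*(31 + x) = 992 + 32*x)
2308512 - O(1846/938) = 2308512 - (992 + 32*(1846/938)) = 2308512 - (992 + 32*(1846*(1/938))) = 2308512 - (992 + 32*(923/469)) = 2308512 - (992 + 29536/469) = 2308512 - 1*494784/469 = 2308512 - 494784/469 = 1082197344/469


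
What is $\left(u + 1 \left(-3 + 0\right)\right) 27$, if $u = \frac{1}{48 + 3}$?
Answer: $- \frac{1368}{17} \approx -80.471$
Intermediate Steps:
$u = \frac{1}{51} \approx 0.019608$
$\left(u + 1 \left(-3 + 0\right)\right) 27 = \left(\frac{1}{51} + 1 \left(-3 + 0\right)\right) 27 = \left(\frac{1}{51} + 1 \left(-3\right)\right) 27 = \left(\frac{1}{51} - 3\right) 27 = \left(- \frac{152}{51}\right) 27 = - \frac{1368}{17}$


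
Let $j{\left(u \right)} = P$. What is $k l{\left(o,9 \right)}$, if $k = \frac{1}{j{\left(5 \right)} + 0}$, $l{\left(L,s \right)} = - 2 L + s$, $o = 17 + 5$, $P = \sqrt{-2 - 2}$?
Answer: $\frac{35 i}{2} \approx 17.5 i$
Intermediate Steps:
$P = 2 i$ ($P = \sqrt{-4} = 2 i \approx 2.0 i$)
$j{\left(u \right)} = 2 i$
$o = 22$
$l{\left(L,s \right)} = s - 2 L$
$k = - \frac{i}{2}$ ($k = \frac{1}{2 i + 0} = \frac{1}{2 i} = - \frac{i}{2} \approx - 0.5 i$)
$k l{\left(o,9 \right)} = - \frac{i}{2} \left(9 - 44\right) = - \frac{i}{2} \left(-35\right) = \frac{35 i}{2}$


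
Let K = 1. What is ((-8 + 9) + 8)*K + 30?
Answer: 39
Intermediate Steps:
((-8 + 9) + 8)*K + 30 = ((-8 + 9) + 8)*1 + 30 = (1 + 8)*1 + 30 = 9*1 + 30 = 9 + 30 = 39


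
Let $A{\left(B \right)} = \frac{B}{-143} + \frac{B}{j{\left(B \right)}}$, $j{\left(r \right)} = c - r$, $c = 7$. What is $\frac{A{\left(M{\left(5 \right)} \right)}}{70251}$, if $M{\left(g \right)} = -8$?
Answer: $- \frac{1024}{150688395} \approx -6.7955 \cdot 10^{-6}$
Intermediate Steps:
$j{\left(r \right)} = 7 - r$
$A{\left(B \right)} = - \frac{B}{143} + \frac{B}{7 - B}$ ($A{\left(B \right)} = \frac{B}{-143} + \frac{B}{7 - B} = B \left(- \frac{1}{143}\right) + \frac{B}{7 - B} = - \frac{B}{143} + \frac{B}{7 - B}$)
$\frac{A{\left(M{\left(5 \right)} \right)}}{70251} = \frac{\frac{1}{143} \left(-8\right) \frac{1}{-7 - 8} \left(-136 - -8\right)}{70251} = \frac{1}{143} \left(-8\right) \frac{1}{-15} \left(-136 + 8\right) \frac{1}{70251} = \frac{1}{143} \left(-8\right) \left(- \frac{1}{15}\right) \left(-128\right) \frac{1}{70251} = \left(- \frac{1024}{2145}\right) \frac{1}{70251} = - \frac{1024}{150688395}$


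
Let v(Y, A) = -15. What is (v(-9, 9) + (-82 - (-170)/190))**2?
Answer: 3334276/361 ≈ 9236.2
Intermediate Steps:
(v(-9, 9) + (-82 - (-170)/190))**2 = (-15 + (-82 - (-170)/190))**2 = (-15 + (-82 - 1*(-17/19)))**2 = (-15 + (-82 + 17/19))**2 = (-15 - 1541/19)**2 = (-1826/19)**2 = 3334276/361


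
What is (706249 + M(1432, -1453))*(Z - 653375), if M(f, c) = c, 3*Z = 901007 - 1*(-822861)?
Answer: -55504329524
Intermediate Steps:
Z = 1723868/3 (Z = (901007 - 1*(-822861))/3 = (901007 + 822861)/3 = (1/3)*1723868 = 1723868/3 ≈ 5.7462e+5)
(706249 + M(1432, -1453))*(Z - 653375) = (706249 - 1453)*(1723868/3 - 653375) = 704796*(-236257/3) = -55504329524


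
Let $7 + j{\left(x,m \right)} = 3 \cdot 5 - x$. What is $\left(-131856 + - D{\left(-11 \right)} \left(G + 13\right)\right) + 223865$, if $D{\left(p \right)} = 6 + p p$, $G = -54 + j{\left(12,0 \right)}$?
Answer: $97724$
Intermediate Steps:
$j{\left(x,m \right)} = 8 - x$ ($j{\left(x,m \right)} = -7 - \left(-15 + x\right) = 8 - x$)
$G = -58$ ($G = -54 + \left(8 - 12\right) = -54 - 4 = -58$)
$D{\left(p \right)} = 6 + p^{2}$
$\left(-131856 + - D{\left(-11 \right)} \left(G + 13\right)\right) + 223865 = \left(-131856 + - (6 + \left(-11\right)^{2}) \left(-58 + 13\right)\right) + 223865 = \left(-131856 + - (6 + 121) \left(-45\right)\right) + 223865 = \left(-131856 + \left(-1\right) 127 \left(-45\right)\right) + 223865 = \left(-131856 - -5715\right) + 223865 = \left(-131856 + 5715\right) + 223865 = -126141 + 223865 = 97724$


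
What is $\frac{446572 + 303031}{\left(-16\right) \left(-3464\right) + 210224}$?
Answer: $\frac{749603}{265648} \approx 2.8218$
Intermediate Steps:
$\frac{446572 + 303031}{\left(-16\right) \left(-3464\right) + 210224} = \frac{749603}{55424 + 210224} = \frac{749603}{265648}$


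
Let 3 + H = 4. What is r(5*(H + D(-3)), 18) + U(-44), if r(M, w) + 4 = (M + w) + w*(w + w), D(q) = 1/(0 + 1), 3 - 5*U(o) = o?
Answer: 3407/5 ≈ 681.40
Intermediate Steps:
H = 1 (H = -3 + 4 = 1)
U(o) = ⅗ - o/5
D(q) = 1 (D(q) = 1/1 = 1)
r(M, w) = -4 + M + w + 2*w² (r(M, w) = -4 + ((M + w) + w*(w + w)) = -4 + ((M + w) + w*(2*w)) = -4 + ((M + w) + 2*w²) = -4 + (M + w + 2*w²) = -4 + M + w + 2*w²)
r(5*(H + D(-3)), 18) + U(-44) = (-4 + 5*(1 + 1) + 18 + 2*18²) + (⅗ - ⅕*(-44)) = (-4 + 5*2 + 18 + 2*324) + (⅗ + 44/5) = (-4 + 10 + 18 + 648) + 47/5 = 672 + 47/5 = 3407/5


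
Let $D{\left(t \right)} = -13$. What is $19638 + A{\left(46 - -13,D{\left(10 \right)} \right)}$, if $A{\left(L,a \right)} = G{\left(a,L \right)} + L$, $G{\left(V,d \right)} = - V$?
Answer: $19710$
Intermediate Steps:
$A{\left(L,a \right)} = L - a$ ($A{\left(L,a \right)} = - a + L = L - a$)
$19638 + A{\left(46 - -13,D{\left(10 \right)} \right)} = 19638 + \left(\left(46 - -13\right) - -13\right) = 19638 + \left(\left(46 + 13\right) + 13\right) = 19638 + \left(59 + 13\right) = 19638 + 72 = 19710$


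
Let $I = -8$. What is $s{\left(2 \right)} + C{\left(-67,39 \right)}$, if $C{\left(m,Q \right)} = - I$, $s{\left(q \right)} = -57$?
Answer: $-49$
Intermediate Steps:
$C{\left(m,Q \right)} = 8$ ($C{\left(m,Q \right)} = \left(-1\right) \left(-8\right) = 8$)
$s{\left(2 \right)} + C{\left(-67,39 \right)} = -57 + 8 = -49$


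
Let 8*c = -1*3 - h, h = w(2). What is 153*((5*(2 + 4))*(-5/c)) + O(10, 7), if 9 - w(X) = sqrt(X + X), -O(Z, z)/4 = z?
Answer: 18332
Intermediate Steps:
O(Z, z) = -4*z
w(X) = 9 - sqrt(2)*sqrt(X) (w(X) = 9 - sqrt(X + X) = 9 - sqrt(2*X) = 9 - sqrt(2)*sqrt(X))
h = 7 (h = 9 - sqrt(2)*sqrt(2) = 9 - 2 = 7)
c = -5/4 (c = (-1*3 - 1*7)/8 = (-3 - 7)/8 = (1/8)*(-10) = -5/4 ≈ -1.2500)
153*((5*(2 + 4))*(-5/c)) + O(10, 7) = 153*((5*(2 + 4))*(-5/(-5/4))) - 4*7 = 153*((5*6)*(-5*(-4/5))) - 28 = 153*(30*4) - 28 = 153*120 - 28 = 18360 - 28 = 18332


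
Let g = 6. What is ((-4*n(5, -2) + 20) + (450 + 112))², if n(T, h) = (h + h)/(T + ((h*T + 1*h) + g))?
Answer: 320356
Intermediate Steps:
n(T, h) = 2*h/(6 + T + h + T*h) (n(T, h) = (h + h)/(T + ((h*T + 1*h) + 6)) = (2*h)/(T + ((T*h + h) + 6)) = (2*h)/(T + ((h + T*h) + 6)) = (2*h)/(T + (6 + h + T*h)) = (2*h)/(6 + T + h + T*h) = 2*h/(6 + T + h + T*h))
((-4*n(5, -2) + 20) + (450 + 112))² = ((-8*(-2)/(6 + 5 - 2 + 5*(-2)) + 20) + (450 + 112))² = ((-8*(-2)/(6 + 5 - 2 - 10) + 20) + 562)² = ((-8*(-2)/(-1) + 20) + 562)² = ((-8*(-2)*(-1) + 20) + 562)² = ((-4*4 + 20) + 562)² = ((-16 + 20) + 562)² = (4 + 562)² = 566² = 320356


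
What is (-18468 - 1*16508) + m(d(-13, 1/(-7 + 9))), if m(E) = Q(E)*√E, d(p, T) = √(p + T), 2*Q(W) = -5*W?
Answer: -34976 - 25*(-1)^(¾)*2^(¼)*√5/4 ≈ -34964.0 - 11.752*I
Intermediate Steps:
Q(W) = -5*W/2 (Q(W) = (-5*W)/2 = -5*W/2)
d(p, T) = √(T + p)
m(E) = -5*E^(3/2)/2 (m(E) = (-5*E/2)*√E = -5*E^(3/2)/2)
(-18468 - 1*16508) + m(d(-13, 1/(-7 + 9))) = (-18468 - 1*16508) - 5*(1/(-7 + 9) - 13)^(¾)/2 = (-18468 - 16508) - 5*(1/2 - 13)^(¾)/2 = -34976 - 5*(½ - 13)^(¾)/2 = -34976 - 5*5*(-1)^(¾)*2^(¼)*√5/2/2 = -34976 - 5*5*2^(¼)*√5*I^(3/2)/2/2 = -34976 - 25*2^(¼)*√5*I^(3/2)/4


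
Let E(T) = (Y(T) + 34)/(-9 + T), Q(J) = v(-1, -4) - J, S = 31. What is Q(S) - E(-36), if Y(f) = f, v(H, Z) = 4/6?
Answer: -1367/45 ≈ -30.378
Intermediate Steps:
v(H, Z) = 2/3 (v(H, Z) = 4*(1/6) = 2/3)
Q(J) = 2/3 - J
E(T) = (34 + T)/(-9 + T) (E(T) = (T + 34)/(-9 + T) = (34 + T)/(-9 + T))
Q(S) - E(-36) = (2/3 - 1*31) - (34 - 36)/(-9 - 36) = (2/3 - 31) - (-2)/(-45) = -91/3 - (-1)*(-2)/45 = -91/3 - 1*2/45 = -91/3 - 2/45 = -1367/45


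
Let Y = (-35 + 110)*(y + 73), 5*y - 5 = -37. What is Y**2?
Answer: 24950025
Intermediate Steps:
y = -32/5 (y = 1 + (1/5)*(-37) = 1 - 37/5 = -32/5 ≈ -6.4000)
Y = 4995 (Y = (-35 + 110)*(-32/5 + 73) = 75*(333/5) = 4995)
Y**2 = 4995**2 = 24950025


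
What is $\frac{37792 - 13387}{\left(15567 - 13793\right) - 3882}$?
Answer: $- \frac{24405}{2108} \approx -11.577$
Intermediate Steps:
$\frac{37792 - 13387}{\left(15567 - 13793\right) - 3882} = \frac{24405}{1774 - 3882} = \frac{24405}{-2108} = 24405 \left(- \frac{1}{2108}\right) = - \frac{24405}{2108}$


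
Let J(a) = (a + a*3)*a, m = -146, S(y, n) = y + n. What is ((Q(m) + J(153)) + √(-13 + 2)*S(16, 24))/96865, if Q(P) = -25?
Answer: 93611/96865 + 8*I*√11/19373 ≈ 0.96641 + 0.0013696*I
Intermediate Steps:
S(y, n) = n + y
J(a) = 4*a² (J(a) = (a + 3*a)*a = (4*a)*a = 4*a²)
((Q(m) + J(153)) + √(-13 + 2)*S(16, 24))/96865 = ((-25 + 4*153²) + √(-13 + 2)*(24 + 16))/96865 = ((-25 + 4*23409) + √(-11)*40)*(1/96865) = ((-25 + 93636) + (I*√11)*40)*(1/96865) = (93611 + 40*I*√11)*(1/96865) = 93611/96865 + 8*I*√11/19373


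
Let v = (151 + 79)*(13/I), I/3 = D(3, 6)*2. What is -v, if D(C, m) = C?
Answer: -1495/9 ≈ -166.11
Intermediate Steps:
I = 18 (I = 3*(3*2) = 3*6 = 18)
v = 1495/9 (v = (151 + 79)*(13/18) = 230*(13*(1/18)) = 230*(13/18) = 1495/9 ≈ 166.11)
-v = -1*1495/9 = -1495/9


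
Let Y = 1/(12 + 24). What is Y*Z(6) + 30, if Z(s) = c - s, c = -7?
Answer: 1067/36 ≈ 29.639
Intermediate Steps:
Z(s) = -7 - s
Y = 1/36 ≈ 0.027778
Y*Z(6) + 30 = (-7 - 1*6)/36 + 30 = (-7 - 6)/36 + 30 = (1/36)*(-13) + 30 = -13/36 + 30 = 1067/36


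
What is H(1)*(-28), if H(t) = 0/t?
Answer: 0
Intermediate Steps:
H(t) = 0
H(1)*(-28) = 0*(-28) = 0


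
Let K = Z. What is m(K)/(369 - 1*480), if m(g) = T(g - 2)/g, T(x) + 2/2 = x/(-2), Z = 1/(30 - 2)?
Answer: 1/222 ≈ 0.0045045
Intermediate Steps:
Z = 1/28 ≈ 0.035714
T(x) = -1 - x/2 (T(x) = -1 + x/(-2) = -1 + x*(-1/2) = -1 - x/2)
K = 1/28 ≈ 0.035714
m(g) = -1/2 (m(g) = (-1 - (g - 2)/2)/g = (-1 - (-2 + g)/2)/g = (-1 + (1 - g/2))/g = (-g/2)/g = -1/2)
m(K)/(369 - 1*480) = -1/(2*(369 - 1*480)) = -1/(2*(369 - 480)) = -1/2/(-111) = -1/2*(-1/111) = 1/222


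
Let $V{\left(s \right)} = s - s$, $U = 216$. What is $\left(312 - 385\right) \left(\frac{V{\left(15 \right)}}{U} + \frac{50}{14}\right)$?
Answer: $- \frac{1825}{7} \approx -260.71$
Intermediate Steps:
$V{\left(s \right)} = 0$
$\left(312 - 385\right) \left(\frac{V{\left(15 \right)}}{U} + \frac{50}{14}\right) = \left(312 - 385\right) \left(\frac{0}{216} + \frac{50}{14}\right) = - 73 \left(0 \cdot \frac{1}{216} + 50 \cdot \frac{1}{14}\right) = - 73 \left(0 + \frac{25}{7}\right) = \left(-73\right) \frac{25}{7} = - \frac{1825}{7}$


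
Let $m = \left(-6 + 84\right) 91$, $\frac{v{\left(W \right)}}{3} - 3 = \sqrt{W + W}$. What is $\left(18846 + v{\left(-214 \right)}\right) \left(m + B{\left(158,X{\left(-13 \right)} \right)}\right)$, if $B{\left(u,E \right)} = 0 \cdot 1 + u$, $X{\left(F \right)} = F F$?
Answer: $136811880 + 43536 i \sqrt{107} \approx 1.3681 \cdot 10^{8} + 4.5034 \cdot 10^{5} i$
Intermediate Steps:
$X{\left(F \right)} = F^{2}$
$v{\left(W \right)} = 9 + 3 \sqrt{2} \sqrt{W}$ ($v{\left(W \right)} = 9 + 3 \sqrt{W + W} = 9 + 3 \sqrt{2 W} = 9 + 3 \sqrt{2} \sqrt{W}$)
$B{\left(u,E \right)} = u$ ($B{\left(u,E \right)} = 0 + u = u$)
$m = 7098$ ($m = 78 \cdot 91 = 7098$)
$\left(18846 + v{\left(-214 \right)}\right) \left(m + B{\left(158,X{\left(-13 \right)} \right)}\right) = \left(18846 + \left(9 + 3 \sqrt{2} \sqrt{-214}\right)\right) \left(7098 + 158\right) = \left(18846 + \left(9 + 3 \sqrt{2} i \sqrt{214}\right)\right) 7256 = \left(18846 + \left(9 + 6 i \sqrt{107}\right)\right) 7256 = \left(18855 + 6 i \sqrt{107}\right) 7256 = 136811880 + 43536 i \sqrt{107}$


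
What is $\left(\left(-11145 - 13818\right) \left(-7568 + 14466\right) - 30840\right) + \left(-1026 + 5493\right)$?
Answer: $-172221147$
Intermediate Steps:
$\left(\left(-11145 - 13818\right) \left(-7568 + 14466\right) - 30840\right) + \left(-1026 + 5493\right) = \left(\left(-24963\right) 6898 - 30840\right) + 4467 = \left(-172194774 - 30840\right) + 4467 = -172225614 + 4467 = -172221147$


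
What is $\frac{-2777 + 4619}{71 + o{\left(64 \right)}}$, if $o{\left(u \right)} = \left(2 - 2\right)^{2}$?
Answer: $\frac{1842}{71} \approx 25.944$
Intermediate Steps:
$o{\left(u \right)} = 0$ ($o{\left(u \right)} = 0^{2} = 0$)
$\frac{-2777 + 4619}{71 + o{\left(64 \right)}} = \frac{-2777 + 4619}{71 + 0} = \frac{1842}{71}$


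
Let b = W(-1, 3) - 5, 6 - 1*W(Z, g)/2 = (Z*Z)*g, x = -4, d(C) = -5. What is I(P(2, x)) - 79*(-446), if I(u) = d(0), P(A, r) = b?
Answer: 35229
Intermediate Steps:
W(Z, g) = 12 - 2*g*Z² (W(Z, g) = 12 - 2*Z*Z*g = 12 - 2*Z²*g = 12 - 2*g*Z²)
b = 1 (b = (12 - 2*3*(-1)²) - 5 = (12 - 2*3*1) - 5 = (12 - 6) - 5 = 6 - 5 = 1)
P(A, r) = 1
I(u) = -5
I(P(2, x)) - 79*(-446) = -5 - 79*(-446) = -5 + 35234 = 35229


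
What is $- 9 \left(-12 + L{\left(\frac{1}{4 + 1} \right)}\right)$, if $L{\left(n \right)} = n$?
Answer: $\frac{531}{5} \approx 106.2$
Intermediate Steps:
$- 9 \left(-12 + L{\left(\frac{1}{4 + 1} \right)}\right) = - 9 \left(-12 + \frac{1}{4 + 1}\right) = - 9 \left(-12 + \frac{1}{5}\right) = \left(-9\right) \left(- \frac{59}{5}\right) = \frac{531}{5}$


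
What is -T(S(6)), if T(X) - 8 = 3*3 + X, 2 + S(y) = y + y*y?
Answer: -57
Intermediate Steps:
S(y) = -2 + y + y² (S(y) = -2 + (y + y*y) = -2 + (y + y²) = -2 + y + y²)
T(X) = 17 + X (T(X) = 8 + (3*3 + X) = 8 + (9 + X) = 17 + X)
-T(S(6)) = -(17 + (-2 + 6 + 6²)) = -(17 + (-2 + 6 + 36)) = -(17 + 40) = -1*57 = -57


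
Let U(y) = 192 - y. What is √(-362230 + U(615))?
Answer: I*√362653 ≈ 602.21*I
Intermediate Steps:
√(-362230 + U(615)) = √(-362230 + (192 - 1*615)) = √(-362230 + (192 - 615)) = √(-362230 - 423) = √(-362653) = I*√362653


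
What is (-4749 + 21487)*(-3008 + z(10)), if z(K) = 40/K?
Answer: -50280952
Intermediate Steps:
(-4749 + 21487)*(-3008 + z(10)) = (-4749 + 21487)*(-3008 + 40/10) = 16738*(-3008 + 40*(⅒)) = 16738*(-3008 + 4) = 16738*(-3004) = -50280952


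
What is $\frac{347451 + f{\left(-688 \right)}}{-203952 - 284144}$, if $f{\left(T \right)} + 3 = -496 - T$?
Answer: $- \frac{43455}{61012} \approx -0.71224$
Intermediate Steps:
$f{\left(T \right)} = -499 - T$ ($f{\left(T \right)} = -3 - \left(496 + T\right) = -499 - T$)
$\frac{347451 + f{\left(-688 \right)}}{-203952 - 284144} = \frac{347451 - -189}{-203952 - 284144} = \frac{347451 + \left(-499 + 688\right)}{-488096} = \left(347451 + 189\right) \left(- \frac{1}{488096}\right) = 347640 \left(- \frac{1}{488096}\right) = - \frac{43455}{61012}$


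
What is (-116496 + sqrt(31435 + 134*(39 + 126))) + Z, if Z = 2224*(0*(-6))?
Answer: -116496 + sqrt(53545) ≈ -1.1626e+5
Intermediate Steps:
Z = 0 (Z = 2224*0 = 0)
(-116496 + sqrt(31435 + 134*(39 + 126))) + Z = (-116496 + sqrt(31435 + 134*(39 + 126))) + 0 = (-116496 + sqrt(31435 + 134*165)) + 0 = (-116496 + sqrt(31435 + 22110)) + 0 = (-116496 + sqrt(53545)) + 0 = -116496 + sqrt(53545)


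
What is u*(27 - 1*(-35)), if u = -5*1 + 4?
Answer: -62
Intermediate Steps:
u = -1 (u = -5 + 4 = -1)
u*(27 - 1*(-35)) = -(27 - 1*(-35)) = -(27 + 35) = -1*62 = -62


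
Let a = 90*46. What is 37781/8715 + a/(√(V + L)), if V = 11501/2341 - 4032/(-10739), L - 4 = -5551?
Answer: 37781/8715 - 2070*I*√3502470125913653698/69659313151 ≈ 4.3352 - 55.613*I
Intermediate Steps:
L = -5547 (L = 4 - 5551 = -5547)
a = 4140
V = 132948151/25139999 (V = 11501*(1/2341) - 4032*(-1/10739) = 11501/2341 + 4032/10739 = 132948151/25139999 ≈ 5.2883)
37781/8715 + a/(√(V + L)) = 37781/8715 + 4140/(√(132948151/25139999 - 5547)) = 37781*(1/8715) + 4140/(√(-139318626302/25139999)) = 37781/8715 + 4140/((I*√3502470125913653698/25139999)) = 37781/8715 + 4140*(-I*√3502470125913653698/139318626302) = 37781/8715 - 2070*I*√3502470125913653698/69659313151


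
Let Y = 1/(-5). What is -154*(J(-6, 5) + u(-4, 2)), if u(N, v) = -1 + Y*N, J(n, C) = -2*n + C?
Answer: -12936/5 ≈ -2587.2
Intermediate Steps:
Y = -⅕ ≈ -0.20000
J(n, C) = C - 2*n
u(N, v) = -1 - N/5
-154*(J(-6, 5) + u(-4, 2)) = -154*((5 - 2*(-6)) + (-1 - ⅕*(-4))) = -154*((5 + 12) + (-1 + ⅘)) = -154*(17 - ⅕) = -154*84/5 = -12936/5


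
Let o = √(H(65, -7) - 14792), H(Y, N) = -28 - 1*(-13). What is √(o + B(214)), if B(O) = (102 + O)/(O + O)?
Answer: √(8453 + 11449*I*√14807)/107 ≈ 7.8238 + 7.7765*I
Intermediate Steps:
H(Y, N) = -15 (H(Y, N) = -28 + 13 = -15)
B(O) = (102 + O)/(2*O) (B(O) = (102 + O)/((2*O)) = (102 + O)*(1/(2*O)) = (102 + O)/(2*O))
o = I*√14807 (o = √(-15 - 14792) = √(-14807) = I*√14807 ≈ 121.68*I)
√(o + B(214)) = √(I*√14807 + (½)*(102 + 214)/214) = √(I*√14807 + (½)*(1/214)*316) = √(I*√14807 + 79/107) = √(79/107 + I*√14807)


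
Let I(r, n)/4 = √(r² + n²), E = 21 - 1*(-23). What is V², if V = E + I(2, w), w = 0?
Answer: 2704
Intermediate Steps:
E = 44 (E = 21 + 23 = 44)
I(r, n) = 4*√(n² + r²) (I(r, n) = 4*√(r² + n²) = 4*√(n² + r²))
V = 52 (V = 44 + 4*√(0² + 2²) = 44 + 4*√(0 + 4) = 44 + 4*√4 = 44 + 4*2 = 44 + 8 = 52)
V² = 52² = 2704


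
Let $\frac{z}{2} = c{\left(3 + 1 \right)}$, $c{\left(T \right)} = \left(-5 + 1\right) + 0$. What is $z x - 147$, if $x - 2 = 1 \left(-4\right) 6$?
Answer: $29$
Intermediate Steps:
$c{\left(T \right)} = -4$ ($c{\left(T \right)} = -4 + 0 = -4$)
$z = -8$ ($z = 2 \left(-4\right) = -8$)
$x = -22$ ($x = 2 + 1 \left(-4\right) 6 = 2 - 24 = -22$)
$z x - 147 = \left(-8\right) \left(-22\right) - 147 = 176 - 147 = 29$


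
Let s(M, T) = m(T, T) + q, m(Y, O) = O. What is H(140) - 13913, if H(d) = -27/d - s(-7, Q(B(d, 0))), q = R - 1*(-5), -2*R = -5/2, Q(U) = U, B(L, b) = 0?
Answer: -974361/70 ≈ -13919.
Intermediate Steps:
R = 5/4 (R = -(-5)/(2*2) = -1/2*(-5/2) = 5/4 ≈ 1.2500)
q = 25/4 (q = 5/4 - 1*(-5) = 5/4 + 5 = 25/4 ≈ 6.2500)
s(M, T) = 25/4 + T (s(M, T) = T + 25/4 = 25/4 + T)
H(d) = -25/4 - 27/d (H(d) = -27/d - (25/4 + 0) = -27/d - 1*25/4 = -27/d - 25/4 = -25/4 - 27/d)
H(140) - 13913 = (-25/4 - 27/140) - 13913 = -451/70 - 13913 = -974361/70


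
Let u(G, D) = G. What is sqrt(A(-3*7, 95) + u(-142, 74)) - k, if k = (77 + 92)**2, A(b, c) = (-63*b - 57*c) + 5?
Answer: -28561 + I*sqrt(4229) ≈ -28561.0 + 65.031*I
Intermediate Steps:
A(b, c) = 5 - 63*b - 57*c
k = 28561 (k = 169**2 = 28561)
sqrt(A(-3*7, 95) + u(-142, 74)) - k = sqrt((5 - (-189)*7 - 57*95) - 142) - 1*28561 = sqrt((5 - 63*(-21) - 5415) - 142) - 28561 = sqrt((5 + 1323 - 5415) - 142) - 28561 = sqrt(-4087 - 142) - 28561 = sqrt(-4229) - 28561 = I*sqrt(4229) - 28561 = -28561 + I*sqrt(4229)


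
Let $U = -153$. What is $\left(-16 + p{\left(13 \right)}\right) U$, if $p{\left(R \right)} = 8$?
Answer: $1224$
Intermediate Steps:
$\left(-16 + p{\left(13 \right)}\right) U = \left(-16 + 8\right) \left(-153\right) = \left(-8\right) \left(-153\right) = 1224$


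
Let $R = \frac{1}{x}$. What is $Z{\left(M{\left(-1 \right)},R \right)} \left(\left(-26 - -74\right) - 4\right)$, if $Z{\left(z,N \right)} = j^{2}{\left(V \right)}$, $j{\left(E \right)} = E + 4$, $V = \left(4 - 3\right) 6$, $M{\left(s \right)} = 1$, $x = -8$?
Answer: $4400$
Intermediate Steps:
$V = 6$ ($V = 1 \cdot 6 = 6$)
$j{\left(E \right)} = 4 + E$
$R = - \frac{1}{8}$ ($R = \frac{1}{-8} = - \frac{1}{8} \approx -0.125$)
$Z{\left(z,N \right)} = 100$ ($Z{\left(z,N \right)} = \left(4 + 6\right)^{2} = 10^{2} = 100$)
$Z{\left(M{\left(-1 \right)},R \right)} \left(\left(-26 - -74\right) - 4\right) = 100 \left(\left(-26 - -74\right) - 4\right) = 100 \left(\left(-26 + 74\right) - 4\right) = 100 \left(48 - 4\right) = 100 \cdot 44 = 4400$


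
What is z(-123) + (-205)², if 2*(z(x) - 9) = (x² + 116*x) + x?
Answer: 42403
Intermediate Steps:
z(x) = 9 + x²/2 + 117*x/2 (z(x) = 9 + ((x² + 116*x) + x)/2 = 9 + (x² + 117*x)/2 = 9 + (x²/2 + 117*x/2) = 9 + x²/2 + 117*x/2)
z(-123) + (-205)² = (9 + (½)*(-123)² + (117/2)*(-123)) + (-205)² = (9 + (½)*15129 - 14391/2) + 42025 = (9 + 15129/2 - 14391/2) + 42025 = 378 + 42025 = 42403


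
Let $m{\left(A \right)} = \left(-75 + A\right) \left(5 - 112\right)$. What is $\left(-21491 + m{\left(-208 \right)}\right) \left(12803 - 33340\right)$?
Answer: $-180520230$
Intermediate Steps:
$m{\left(A \right)} = 8025 - 107 A$ ($m{\left(A \right)} = \left(-75 + A\right) \left(-107\right) = 8025 - 107 A$)
$\left(-21491 + m{\left(-208 \right)}\right) \left(12803 - 33340\right) = \left(-21491 + \left(8025 - -22256\right)\right) \left(12803 - 33340\right) = \left(-21491 + \left(8025 + 22256\right)\right) \left(-20537\right) = \left(-21491 + 30281\right) \left(-20537\right) = 8790 \left(-20537\right) = -180520230$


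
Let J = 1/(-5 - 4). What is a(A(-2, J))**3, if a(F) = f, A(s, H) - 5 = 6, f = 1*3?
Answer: 27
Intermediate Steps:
f = 3
J = -1/9 (J = 1/(-9) = -1/9 ≈ -0.11111)
A(s, H) = 11 (A(s, H) = 5 + 6 = 11)
a(F) = 3
a(A(-2, J))**3 = 3**3 = 27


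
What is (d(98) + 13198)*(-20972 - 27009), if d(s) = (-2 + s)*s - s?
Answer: -1079956348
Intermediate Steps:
d(s) = -s + s*(-2 + s) (d(s) = s*(-2 + s) - s = -s + s*(-2 + s))
(d(98) + 13198)*(-20972 - 27009) = (98*(-3 + 98) + 13198)*(-20972 - 27009) = (98*95 + 13198)*(-47981) = (9310 + 13198)*(-47981) = 22508*(-47981) = -1079956348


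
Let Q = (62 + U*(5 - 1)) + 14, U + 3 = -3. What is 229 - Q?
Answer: 177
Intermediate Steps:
U = -6 (U = -3 - 3 = -6)
Q = 52 (Q = (62 - 6*(5 - 1)) + 14 = (62 - 6*4) + 14 = (62 - 24) + 14 = 38 + 14 = 52)
229 - Q = 229 - 1*52 = 229 - 52 = 177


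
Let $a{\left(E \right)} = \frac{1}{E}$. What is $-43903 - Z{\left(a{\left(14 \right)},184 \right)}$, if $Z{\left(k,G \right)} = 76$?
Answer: $-43979$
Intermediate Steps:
$-43903 - Z{\left(a{\left(14 \right)},184 \right)} = -43903 - 76 = -43979$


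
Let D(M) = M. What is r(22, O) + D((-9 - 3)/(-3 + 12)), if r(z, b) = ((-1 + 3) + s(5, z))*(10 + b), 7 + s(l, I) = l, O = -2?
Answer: -4/3 ≈ -1.3333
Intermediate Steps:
s(l, I) = -7 + l
r(z, b) = 0 (r(z, b) = ((-1 + 3) + (-7 + 5))*(10 + b) = (2 - 2)*(10 + b) = 0*(10 + b) = 0)
r(22, O) + D((-9 - 3)/(-3 + 12)) = 0 + (-9 - 3)/(-3 + 12) = 0 - 12/9 = 0 - 12*⅑ = 0 - 4/3 = -4/3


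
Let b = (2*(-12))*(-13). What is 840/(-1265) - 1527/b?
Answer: -146249/26312 ≈ -5.5583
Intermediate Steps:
b = 312 (b = -24*(-13) = 312)
840/(-1265) - 1527/b = 840/(-1265) - 1527/312 = 840*(-1/1265) - 1527*1/312 = -168/253 - 509/104 = -146249/26312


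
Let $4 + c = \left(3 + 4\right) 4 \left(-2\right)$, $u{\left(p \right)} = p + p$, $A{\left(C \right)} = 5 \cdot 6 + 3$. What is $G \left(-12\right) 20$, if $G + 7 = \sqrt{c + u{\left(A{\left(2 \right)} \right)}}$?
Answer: $1680 - 240 \sqrt{6} \approx 1092.1$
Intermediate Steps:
$A{\left(C \right)} = 33$ ($A{\left(C \right)} = 30 + 3 = 33$)
$u{\left(p \right)} = 2 p$
$c = -60$ ($c = -4 + \left(3 + 4\right) 4 \left(-2\right) = -4 + 7 \cdot 4 \left(-2\right) = -4 + 28 \left(-2\right) = -4 - 56 = -60$)
$G = -7 + \sqrt{6}$ ($G = -7 + \sqrt{-60 + 2 \cdot 33} = -7 + \sqrt{-60 + 66} = -7 + \sqrt{6} \approx -4.5505$)
$G \left(-12\right) 20 = \left(-7 + \sqrt{6}\right) \left(-12\right) 20 = \left(84 - 12 \sqrt{6}\right) 20 = 1680 - 240 \sqrt{6}$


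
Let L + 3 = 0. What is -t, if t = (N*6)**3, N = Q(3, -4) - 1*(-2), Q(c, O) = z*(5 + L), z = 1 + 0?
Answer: -13824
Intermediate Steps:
z = 1
L = -3 (L = -3 + 0 = -3)
Q(c, O) = 2 (Q(c, O) = 1*(5 - 3) = 1*2 = 2)
N = 4 (N = 2 - 1*(-2) = 2 + 2 = 4)
t = 13824 (t = (4*6)**3 = 24**3 = 13824)
-t = -1*13824 = -13824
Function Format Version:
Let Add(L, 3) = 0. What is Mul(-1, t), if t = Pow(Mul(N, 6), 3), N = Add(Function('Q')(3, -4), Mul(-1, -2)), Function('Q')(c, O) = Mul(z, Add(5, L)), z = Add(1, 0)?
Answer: -13824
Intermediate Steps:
z = 1
L = -3 (L = Add(-3, 0) = -3)
Function('Q')(c, O) = 2 (Function('Q')(c, O) = Mul(1, Add(5, -3)) = Mul(1, 2) = 2)
N = 4 (N = Add(2, Mul(-1, -2)) = Add(2, 2) = 4)
t = 13824 (t = Pow(Mul(4, 6), 3) = Pow(24, 3) = 13824)
Mul(-1, t) = Mul(-1, 13824) = -13824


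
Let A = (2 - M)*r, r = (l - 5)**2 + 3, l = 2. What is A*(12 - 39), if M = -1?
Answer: -972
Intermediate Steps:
r = 12 (r = (2 - 5)**2 + 3 = (-3)**2 + 3 = 9 + 3 = 12)
A = 36 (A = (2 - 1*(-1))*12 = (2 + 1)*12 = 3*12 = 36)
A*(12 - 39) = 36*(12 - 39) = 36*(-27) = -972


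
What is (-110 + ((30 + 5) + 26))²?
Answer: 2401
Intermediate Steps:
(-110 + ((30 + 5) + 26))² = (-110 + (35 + 26))² = (-110 + 61)² = (-49)² = 2401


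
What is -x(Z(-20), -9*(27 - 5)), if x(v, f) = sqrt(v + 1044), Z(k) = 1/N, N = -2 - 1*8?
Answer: -sqrt(104390)/10 ≈ -32.309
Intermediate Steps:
N = -10 (N = -2 - 8 = -10)
Z(k) = -1/10 (Z(k) = 1/(-10) = -1/10)
x(v, f) = sqrt(1044 + v)
-x(Z(-20), -9*(27 - 5)) = -sqrt(1044 - 1/10) = -sqrt(10439/10) = -sqrt(104390)/10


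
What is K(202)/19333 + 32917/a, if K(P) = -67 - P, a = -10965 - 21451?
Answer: -645104265/626698528 ≈ -1.0294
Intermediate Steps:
a = -32416
K(202)/19333 + 32917/a = (-67 - 1*202)/19333 + 32917/(-32416) = (-67 - 202)*(1/19333) + 32917*(-1/32416) = -269*1/19333 - 32917/32416 = -269/19333 - 32917/32416 = -645104265/626698528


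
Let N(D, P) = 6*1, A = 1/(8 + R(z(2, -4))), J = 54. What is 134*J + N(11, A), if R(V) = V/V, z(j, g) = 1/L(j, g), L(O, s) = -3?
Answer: 7242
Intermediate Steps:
z(j, g) = -⅓ (z(j, g) = 1/(-3) = -⅓)
R(V) = 1
A = ⅑ (A = 1/(8 + 1) = 1/9 = ⅑ ≈ 0.11111)
N(D, P) = 6
134*J + N(11, A) = 134*54 + 6 = 7236 + 6 = 7242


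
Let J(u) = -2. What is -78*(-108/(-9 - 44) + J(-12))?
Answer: -156/53 ≈ -2.9434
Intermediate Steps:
-78*(-108/(-9 - 44) + J(-12)) = -78*(-108/(-9 - 44) - 2) = -78*(-108/(-53) - 2) = -78*(-108*(-1/53) - 2) = -78*(108/53 - 2) = -78*2/53 = -156/53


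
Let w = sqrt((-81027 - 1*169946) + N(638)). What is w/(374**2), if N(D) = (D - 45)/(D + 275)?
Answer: I*sqrt(52300692807)/63853394 ≈ 0.0035815*I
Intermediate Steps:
N(D) = (-45 + D)/(275 + D)
w = 2*I*sqrt(52300692807)/913 (w = sqrt((-81027 - 1*169946) + (-45 + 638)/(275 + 638)) = sqrt((-81027 - 169946) + 593/913) = sqrt(-250973 + (1/913)*593) = sqrt(-250973 + 593/913) = sqrt(-229137756/913) = 2*I*sqrt(52300692807)/913 ≈ 500.97*I)
w/(374**2) = (2*I*sqrt(52300692807)/913)/(374**2) = (2*I*sqrt(52300692807)/913)/139876 = (2*I*sqrt(52300692807)/913)*(1/139876) = I*sqrt(52300692807)/63853394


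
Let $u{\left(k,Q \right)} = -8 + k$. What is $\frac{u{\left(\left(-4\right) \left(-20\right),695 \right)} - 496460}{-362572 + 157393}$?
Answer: $\frac{496388}{205179} \approx 2.4193$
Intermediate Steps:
$\frac{u{\left(\left(-4\right) \left(-20\right),695 \right)} - 496460}{-362572 + 157393} = \frac{\left(-8 - -80\right) - 496460}{-362572 + 157393} = \frac{\left(-8 + 80\right) - 496460}{-205179} = \left(72 - 496460\right) \left(- \frac{1}{205179}\right) = \left(-496388\right) \left(- \frac{1}{205179}\right) = \frac{496388}{205179}$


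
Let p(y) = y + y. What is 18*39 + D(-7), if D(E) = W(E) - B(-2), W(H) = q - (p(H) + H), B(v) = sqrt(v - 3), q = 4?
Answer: 727 - I*sqrt(5) ≈ 727.0 - 2.2361*I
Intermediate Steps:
p(y) = 2*y
B(v) = sqrt(-3 + v)
W(H) = 4 - 3*H (W(H) = 4 - (2*H + H) = 4 - 3*H)
D(E) = 4 - 3*E - I*sqrt(5) (D(E) = (4 - 3*E) - sqrt(-3 - 2) = (4 - 3*E) - sqrt(-5) = (4 - 3*E) - I*sqrt(5) = 4 - 3*E - I*sqrt(5))
18*39 + D(-7) = 18*39 + (4 - 3*(-7) - I*sqrt(5)) = 702 + (4 + 21 - I*sqrt(5)) = 702 + (25 - I*sqrt(5)) = 727 - I*sqrt(5)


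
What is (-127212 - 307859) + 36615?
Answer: -398456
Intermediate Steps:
(-127212 - 307859) + 36615 = -435071 + 36615 = -398456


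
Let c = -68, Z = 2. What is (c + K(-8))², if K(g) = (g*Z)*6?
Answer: 26896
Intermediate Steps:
K(g) = 12*g (K(g) = (g*2)*6 = (2*g)*6 = 12*g)
(c + K(-8))² = (-68 + 12*(-8))² = (-68 - 96)² = (-164)² = 26896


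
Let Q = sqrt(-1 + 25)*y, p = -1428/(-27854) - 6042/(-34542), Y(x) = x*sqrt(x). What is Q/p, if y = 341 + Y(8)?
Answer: 270072384*sqrt(3)/954473 + 2877958842*sqrt(6)/954473 ≈ 7875.9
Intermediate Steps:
Y(x) = x**(3/2)
p = 954473/4219881 (p = -1428*(-1/27854) - 6042*(-1/34542) = 714/13927 + 53/303 = 954473/4219881 ≈ 0.22618)
y = 341 + 16*sqrt(2) (y = 341 + 8**(3/2) = 341 + 16*sqrt(2) ≈ 363.63)
Q = 2*sqrt(6)*(341 + 16*sqrt(2)) (Q = sqrt(-1 + 25)*(341 + 16*sqrt(2)) = sqrt(24)*(341 + 16*sqrt(2)) = (2*sqrt(6))*(341 + 16*sqrt(2)) = 2*sqrt(6)*(341 + 16*sqrt(2)) ≈ 1781.4)
Q/p = (64*sqrt(3) + 682*sqrt(6))/(954473/4219881) = (64*sqrt(3) + 682*sqrt(6))*(4219881/954473) = 270072384*sqrt(3)/954473 + 2877958842*sqrt(6)/954473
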